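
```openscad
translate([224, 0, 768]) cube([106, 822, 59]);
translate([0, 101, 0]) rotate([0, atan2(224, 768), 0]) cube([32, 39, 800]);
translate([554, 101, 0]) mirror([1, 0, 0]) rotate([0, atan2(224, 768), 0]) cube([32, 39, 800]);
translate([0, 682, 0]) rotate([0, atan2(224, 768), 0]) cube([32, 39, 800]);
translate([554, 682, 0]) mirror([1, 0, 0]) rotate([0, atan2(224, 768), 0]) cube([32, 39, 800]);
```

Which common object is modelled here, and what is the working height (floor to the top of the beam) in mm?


A sawhorse. The overall height is 827 mm.

A beam across two mirrored pairs of raked legs — a sawhorse. The beam's underside is at z = 768 (matching the legs' vertical rise in atan2(224, 768)) and the beam is 59 mm tall, so its top is at 768 + 59 = 827 mm. The raked legs top out at the beam's underside, so that is the highest point.


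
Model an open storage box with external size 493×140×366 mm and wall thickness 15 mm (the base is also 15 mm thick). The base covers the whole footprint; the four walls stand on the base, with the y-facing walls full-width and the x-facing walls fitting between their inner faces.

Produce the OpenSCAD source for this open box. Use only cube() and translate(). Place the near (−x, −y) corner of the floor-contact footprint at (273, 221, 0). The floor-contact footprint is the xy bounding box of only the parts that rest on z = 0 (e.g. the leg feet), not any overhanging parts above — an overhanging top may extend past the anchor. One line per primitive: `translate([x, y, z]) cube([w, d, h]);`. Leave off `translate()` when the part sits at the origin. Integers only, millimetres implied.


translate([273, 221, 0]) cube([493, 140, 15]);
translate([273, 221, 15]) cube([493, 15, 351]);
translate([273, 346, 15]) cube([493, 15, 351]);
translate([273, 236, 15]) cube([15, 110, 351]);
translate([751, 236, 15]) cube([15, 110, 351]);


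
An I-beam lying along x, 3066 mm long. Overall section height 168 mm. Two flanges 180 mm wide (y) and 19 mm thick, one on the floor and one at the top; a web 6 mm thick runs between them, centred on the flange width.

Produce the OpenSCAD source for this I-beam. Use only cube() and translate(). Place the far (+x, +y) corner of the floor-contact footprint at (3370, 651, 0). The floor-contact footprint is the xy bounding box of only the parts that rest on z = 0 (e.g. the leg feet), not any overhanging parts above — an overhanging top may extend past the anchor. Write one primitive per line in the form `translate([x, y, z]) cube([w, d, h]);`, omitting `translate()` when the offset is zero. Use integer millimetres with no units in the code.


translate([304, 471, 0]) cube([3066, 180, 19]);
translate([304, 558, 19]) cube([3066, 6, 130]);
translate([304, 471, 149]) cube([3066, 180, 19]);


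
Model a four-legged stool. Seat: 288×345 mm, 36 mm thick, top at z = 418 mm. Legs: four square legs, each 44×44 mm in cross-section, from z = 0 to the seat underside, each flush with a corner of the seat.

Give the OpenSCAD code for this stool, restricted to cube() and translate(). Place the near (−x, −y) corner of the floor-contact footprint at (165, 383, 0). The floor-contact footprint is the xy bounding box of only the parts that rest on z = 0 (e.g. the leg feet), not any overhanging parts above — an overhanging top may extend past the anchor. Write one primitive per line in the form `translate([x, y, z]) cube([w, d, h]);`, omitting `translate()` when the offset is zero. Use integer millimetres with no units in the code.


translate([165, 383, 382]) cube([288, 345, 36]);
translate([165, 383, 0]) cube([44, 44, 382]);
translate([409, 383, 0]) cube([44, 44, 382]);
translate([165, 684, 0]) cube([44, 44, 382]);
translate([409, 684, 0]) cube([44, 44, 382]);


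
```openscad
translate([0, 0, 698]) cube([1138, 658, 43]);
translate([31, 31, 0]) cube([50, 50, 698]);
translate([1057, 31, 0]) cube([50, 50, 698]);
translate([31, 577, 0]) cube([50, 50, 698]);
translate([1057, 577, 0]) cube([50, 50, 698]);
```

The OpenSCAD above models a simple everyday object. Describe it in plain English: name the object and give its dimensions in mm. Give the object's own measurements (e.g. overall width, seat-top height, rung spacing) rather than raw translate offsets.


A table: top 1138 mm (x) × 658 mm (y), 43 mm thick, upper face at z = 741 mm, on four 50×50 mm square legs, each inset 31 mm from the nearest pair of top edges from z = 0 to the bottom of the top.


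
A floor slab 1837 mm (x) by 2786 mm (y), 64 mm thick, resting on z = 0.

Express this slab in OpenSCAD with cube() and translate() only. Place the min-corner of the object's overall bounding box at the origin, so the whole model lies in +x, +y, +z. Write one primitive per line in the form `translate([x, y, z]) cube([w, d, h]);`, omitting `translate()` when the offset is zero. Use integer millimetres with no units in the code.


cube([1837, 2786, 64]);


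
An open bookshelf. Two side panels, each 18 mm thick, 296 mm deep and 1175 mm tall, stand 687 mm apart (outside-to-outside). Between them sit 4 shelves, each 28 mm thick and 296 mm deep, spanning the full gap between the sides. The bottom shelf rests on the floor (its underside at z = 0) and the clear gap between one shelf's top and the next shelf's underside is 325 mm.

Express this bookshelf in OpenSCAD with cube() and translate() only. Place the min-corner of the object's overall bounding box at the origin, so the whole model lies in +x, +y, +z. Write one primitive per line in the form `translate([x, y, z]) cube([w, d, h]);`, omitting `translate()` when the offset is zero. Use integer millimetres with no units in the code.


cube([18, 296, 1175]);
translate([669, 0, 0]) cube([18, 296, 1175]);
translate([18, 0, 0]) cube([651, 296, 28]);
translate([18, 0, 353]) cube([651, 296, 28]);
translate([18, 0, 706]) cube([651, 296, 28]);
translate([18, 0, 1059]) cube([651, 296, 28]);


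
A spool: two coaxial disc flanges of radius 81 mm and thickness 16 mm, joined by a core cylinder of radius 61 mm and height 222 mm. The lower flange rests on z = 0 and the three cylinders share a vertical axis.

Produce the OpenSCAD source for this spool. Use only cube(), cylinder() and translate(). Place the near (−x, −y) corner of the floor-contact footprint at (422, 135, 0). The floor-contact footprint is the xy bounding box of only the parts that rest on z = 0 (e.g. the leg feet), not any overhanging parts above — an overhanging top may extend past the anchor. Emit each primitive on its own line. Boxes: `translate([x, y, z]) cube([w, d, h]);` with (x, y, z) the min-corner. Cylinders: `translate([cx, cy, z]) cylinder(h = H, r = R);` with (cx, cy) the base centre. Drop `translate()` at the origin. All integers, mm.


translate([503, 216, 0]) cylinder(h = 16, r = 81);
translate([503, 216, 16]) cylinder(h = 222, r = 61);
translate([503, 216, 238]) cylinder(h = 16, r = 81);


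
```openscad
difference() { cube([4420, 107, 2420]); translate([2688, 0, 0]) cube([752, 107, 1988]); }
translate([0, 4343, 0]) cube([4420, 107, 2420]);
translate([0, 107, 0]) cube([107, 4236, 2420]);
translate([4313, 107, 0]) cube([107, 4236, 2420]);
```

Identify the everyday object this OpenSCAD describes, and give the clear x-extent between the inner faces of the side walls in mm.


A single room. The interior width is 4206 mm.

Four walls enclosing a rectangle with a door in the front wall — a room. Outside width 4420 minus two 107 mm walls gives 4206 mm.


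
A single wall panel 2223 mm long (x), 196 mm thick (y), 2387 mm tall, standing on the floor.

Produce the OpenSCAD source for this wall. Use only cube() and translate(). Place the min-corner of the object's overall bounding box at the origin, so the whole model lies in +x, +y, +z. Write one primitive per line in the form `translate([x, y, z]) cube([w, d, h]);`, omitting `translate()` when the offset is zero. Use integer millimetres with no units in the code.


cube([2223, 196, 2387]);


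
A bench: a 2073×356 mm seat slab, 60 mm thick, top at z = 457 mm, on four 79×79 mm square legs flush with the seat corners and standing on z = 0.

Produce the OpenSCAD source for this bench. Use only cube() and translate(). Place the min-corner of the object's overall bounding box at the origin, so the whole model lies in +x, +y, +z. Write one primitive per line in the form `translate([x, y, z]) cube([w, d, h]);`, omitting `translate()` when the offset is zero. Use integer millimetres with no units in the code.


translate([0, 0, 397]) cube([2073, 356, 60]);
cube([79, 79, 397]);
translate([0, 277, 0]) cube([79, 79, 397]);
translate([1994, 0, 0]) cube([79, 79, 397]);
translate([1994, 277, 0]) cube([79, 79, 397]);


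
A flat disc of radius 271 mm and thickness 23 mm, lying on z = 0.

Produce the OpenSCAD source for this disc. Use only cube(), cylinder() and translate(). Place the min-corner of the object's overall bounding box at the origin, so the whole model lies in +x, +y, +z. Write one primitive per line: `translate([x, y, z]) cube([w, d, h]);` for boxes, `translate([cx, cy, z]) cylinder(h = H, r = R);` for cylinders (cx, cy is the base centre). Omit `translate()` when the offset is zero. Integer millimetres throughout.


translate([271, 271, 0]) cylinder(h = 23, r = 271);


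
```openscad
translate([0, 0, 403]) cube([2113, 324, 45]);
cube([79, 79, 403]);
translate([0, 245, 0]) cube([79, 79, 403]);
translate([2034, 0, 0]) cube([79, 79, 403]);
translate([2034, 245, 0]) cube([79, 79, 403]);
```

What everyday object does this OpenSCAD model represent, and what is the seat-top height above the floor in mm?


A bench. The seat-top height is 448 mm.

A long slab on four corner posts — a bench. The slab sits at z = 403 with thickness 45, so the top is 403 + 45 = 448 mm.


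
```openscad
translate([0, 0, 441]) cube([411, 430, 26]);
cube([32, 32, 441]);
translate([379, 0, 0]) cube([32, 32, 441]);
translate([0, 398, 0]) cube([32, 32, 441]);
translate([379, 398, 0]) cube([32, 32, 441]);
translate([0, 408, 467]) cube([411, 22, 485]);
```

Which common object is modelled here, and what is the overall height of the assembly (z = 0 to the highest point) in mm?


A chair. The overall height is 952 mm.

A slab on four corner posts with a tall panel at the back — a chair. The seat slab sits at z = 441 with thickness 26, and the 485 mm backrest starts at the seat top, so the overall height is 441 + 26 + 485 = 952 mm.


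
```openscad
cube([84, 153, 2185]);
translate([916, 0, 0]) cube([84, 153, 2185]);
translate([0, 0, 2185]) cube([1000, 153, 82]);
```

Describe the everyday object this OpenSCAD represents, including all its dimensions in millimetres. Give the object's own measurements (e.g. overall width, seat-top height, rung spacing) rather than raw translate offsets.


A door frame. The clear opening is 832 mm wide and 2185 mm high. Two 84 mm wide jambs, 153 mm deep, stand either side of the opening from the floor to the top of the opening. A 82 mm thick head sits across the top of both jambs, spanning the full outside width of the frame.


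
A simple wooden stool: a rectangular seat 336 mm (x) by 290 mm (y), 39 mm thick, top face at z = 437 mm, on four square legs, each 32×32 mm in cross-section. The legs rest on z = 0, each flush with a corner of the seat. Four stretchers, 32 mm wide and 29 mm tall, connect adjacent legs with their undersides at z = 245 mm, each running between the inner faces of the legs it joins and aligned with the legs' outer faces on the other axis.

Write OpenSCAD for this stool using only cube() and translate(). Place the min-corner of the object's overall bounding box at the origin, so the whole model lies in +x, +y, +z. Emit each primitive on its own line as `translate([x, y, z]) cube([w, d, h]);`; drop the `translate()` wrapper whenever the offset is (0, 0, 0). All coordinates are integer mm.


translate([0, 0, 398]) cube([336, 290, 39]);
cube([32, 32, 398]);
translate([304, 0, 0]) cube([32, 32, 398]);
translate([0, 258, 0]) cube([32, 32, 398]);
translate([304, 258, 0]) cube([32, 32, 398]);
translate([32, 0, 245]) cube([272, 32, 29]);
translate([32, 258, 245]) cube([272, 32, 29]);
translate([0, 32, 245]) cube([32, 226, 29]);
translate([304, 32, 245]) cube([32, 226, 29]);


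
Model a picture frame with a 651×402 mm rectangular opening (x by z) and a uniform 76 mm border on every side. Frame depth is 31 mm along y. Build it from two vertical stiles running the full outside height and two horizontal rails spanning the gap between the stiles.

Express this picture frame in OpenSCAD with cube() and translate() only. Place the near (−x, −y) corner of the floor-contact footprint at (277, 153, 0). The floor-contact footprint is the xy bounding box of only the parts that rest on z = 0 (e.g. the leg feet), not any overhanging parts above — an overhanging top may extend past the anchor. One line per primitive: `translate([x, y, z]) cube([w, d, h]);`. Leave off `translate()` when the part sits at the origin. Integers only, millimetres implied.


translate([277, 153, 0]) cube([76, 31, 554]);
translate([1004, 153, 0]) cube([76, 31, 554]);
translate([353, 153, 0]) cube([651, 31, 76]);
translate([353, 153, 478]) cube([651, 31, 76]);


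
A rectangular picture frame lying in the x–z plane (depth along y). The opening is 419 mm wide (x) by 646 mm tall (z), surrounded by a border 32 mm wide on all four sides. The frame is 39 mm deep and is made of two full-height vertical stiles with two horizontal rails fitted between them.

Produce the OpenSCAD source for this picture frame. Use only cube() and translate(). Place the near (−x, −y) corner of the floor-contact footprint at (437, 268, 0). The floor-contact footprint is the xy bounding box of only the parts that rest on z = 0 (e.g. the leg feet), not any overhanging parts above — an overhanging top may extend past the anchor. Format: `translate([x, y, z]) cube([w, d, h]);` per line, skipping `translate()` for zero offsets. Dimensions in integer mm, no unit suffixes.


translate([437, 268, 0]) cube([32, 39, 710]);
translate([888, 268, 0]) cube([32, 39, 710]);
translate([469, 268, 0]) cube([419, 39, 32]);
translate([469, 268, 678]) cube([419, 39, 32]);


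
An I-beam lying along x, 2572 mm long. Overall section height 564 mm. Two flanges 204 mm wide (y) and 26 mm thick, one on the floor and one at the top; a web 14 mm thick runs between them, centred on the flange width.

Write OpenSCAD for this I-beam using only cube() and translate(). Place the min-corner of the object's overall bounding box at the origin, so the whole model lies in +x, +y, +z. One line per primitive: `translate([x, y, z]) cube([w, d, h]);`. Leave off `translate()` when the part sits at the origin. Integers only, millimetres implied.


cube([2572, 204, 26]);
translate([0, 95, 26]) cube([2572, 14, 512]);
translate([0, 0, 538]) cube([2572, 204, 26]);


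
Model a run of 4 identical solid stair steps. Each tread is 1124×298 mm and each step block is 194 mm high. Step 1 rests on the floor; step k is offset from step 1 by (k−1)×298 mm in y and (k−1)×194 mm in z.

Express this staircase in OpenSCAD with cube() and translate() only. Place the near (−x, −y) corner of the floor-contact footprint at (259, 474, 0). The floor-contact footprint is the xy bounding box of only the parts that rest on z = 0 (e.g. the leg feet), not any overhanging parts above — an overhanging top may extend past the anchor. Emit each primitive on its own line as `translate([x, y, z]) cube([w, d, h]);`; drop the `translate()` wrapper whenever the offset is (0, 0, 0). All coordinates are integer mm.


translate([259, 474, 0]) cube([1124, 298, 194]);
translate([259, 772, 194]) cube([1124, 298, 194]);
translate([259, 1070, 388]) cube([1124, 298, 194]);
translate([259, 1368, 582]) cube([1124, 298, 194]);


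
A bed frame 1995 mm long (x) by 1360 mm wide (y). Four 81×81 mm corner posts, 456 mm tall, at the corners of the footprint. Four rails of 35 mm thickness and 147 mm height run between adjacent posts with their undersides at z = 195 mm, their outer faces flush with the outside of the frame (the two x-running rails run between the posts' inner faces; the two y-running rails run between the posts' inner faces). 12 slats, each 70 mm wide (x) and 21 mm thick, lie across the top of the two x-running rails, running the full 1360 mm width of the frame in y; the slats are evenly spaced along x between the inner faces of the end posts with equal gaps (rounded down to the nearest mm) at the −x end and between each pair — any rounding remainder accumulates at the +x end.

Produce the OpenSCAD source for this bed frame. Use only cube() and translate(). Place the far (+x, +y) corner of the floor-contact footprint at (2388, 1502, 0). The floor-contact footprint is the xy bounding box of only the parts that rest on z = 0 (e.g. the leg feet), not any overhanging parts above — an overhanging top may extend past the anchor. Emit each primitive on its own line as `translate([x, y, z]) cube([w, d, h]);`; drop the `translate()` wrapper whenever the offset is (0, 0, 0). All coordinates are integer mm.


// slat z = rail_z + rail_h = 195 + 147 = 342
// slat gap = ⌊(1833 − 12·70) / 13⌋ = 76
translate([393, 142, 0]) cube([81, 81, 456]);
translate([393, 1421, 0]) cube([81, 81, 456]);
translate([2307, 142, 0]) cube([81, 81, 456]);
translate([2307, 1421, 0]) cube([81, 81, 456]);
translate([474, 142, 195]) cube([1833, 35, 147]);
translate([474, 1467, 195]) cube([1833, 35, 147]);
translate([393, 223, 195]) cube([35, 1198, 147]);
translate([2353, 223, 195]) cube([35, 1198, 147]);
translate([550, 142, 342]) cube([70, 1360, 21]);
translate([696, 142, 342]) cube([70, 1360, 21]);
translate([842, 142, 342]) cube([70, 1360, 21]);
translate([988, 142, 342]) cube([70, 1360, 21]);
translate([1134, 142, 342]) cube([70, 1360, 21]);
translate([1280, 142, 342]) cube([70, 1360, 21]);
translate([1426, 142, 342]) cube([70, 1360, 21]);
translate([1572, 142, 342]) cube([70, 1360, 21]);
translate([1718, 142, 342]) cube([70, 1360, 21]);
translate([1864, 142, 342]) cube([70, 1360, 21]);
translate([2010, 142, 342]) cube([70, 1360, 21]);
translate([2156, 142, 342]) cube([70, 1360, 21]);


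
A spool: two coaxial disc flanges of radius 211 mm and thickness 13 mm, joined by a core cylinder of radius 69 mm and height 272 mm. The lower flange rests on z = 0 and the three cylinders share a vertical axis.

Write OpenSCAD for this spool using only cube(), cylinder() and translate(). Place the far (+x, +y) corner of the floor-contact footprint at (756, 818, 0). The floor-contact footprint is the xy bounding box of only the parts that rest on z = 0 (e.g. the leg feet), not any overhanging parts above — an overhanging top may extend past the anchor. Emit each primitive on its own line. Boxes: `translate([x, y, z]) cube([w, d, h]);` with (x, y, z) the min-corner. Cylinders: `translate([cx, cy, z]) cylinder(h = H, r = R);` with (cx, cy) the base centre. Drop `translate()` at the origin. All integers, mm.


translate([545, 607, 0]) cylinder(h = 13, r = 211);
translate([545, 607, 13]) cylinder(h = 272, r = 69);
translate([545, 607, 285]) cylinder(h = 13, r = 211);


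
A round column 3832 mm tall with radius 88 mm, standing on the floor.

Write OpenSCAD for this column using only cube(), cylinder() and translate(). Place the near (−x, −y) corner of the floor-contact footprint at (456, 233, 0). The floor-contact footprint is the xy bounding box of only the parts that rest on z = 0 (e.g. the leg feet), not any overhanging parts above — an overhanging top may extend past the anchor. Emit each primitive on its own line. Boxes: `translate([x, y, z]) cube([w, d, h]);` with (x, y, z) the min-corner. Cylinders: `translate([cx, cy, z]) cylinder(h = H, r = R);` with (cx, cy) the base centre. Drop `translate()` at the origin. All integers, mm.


translate([544, 321, 0]) cylinder(h = 3832, r = 88);


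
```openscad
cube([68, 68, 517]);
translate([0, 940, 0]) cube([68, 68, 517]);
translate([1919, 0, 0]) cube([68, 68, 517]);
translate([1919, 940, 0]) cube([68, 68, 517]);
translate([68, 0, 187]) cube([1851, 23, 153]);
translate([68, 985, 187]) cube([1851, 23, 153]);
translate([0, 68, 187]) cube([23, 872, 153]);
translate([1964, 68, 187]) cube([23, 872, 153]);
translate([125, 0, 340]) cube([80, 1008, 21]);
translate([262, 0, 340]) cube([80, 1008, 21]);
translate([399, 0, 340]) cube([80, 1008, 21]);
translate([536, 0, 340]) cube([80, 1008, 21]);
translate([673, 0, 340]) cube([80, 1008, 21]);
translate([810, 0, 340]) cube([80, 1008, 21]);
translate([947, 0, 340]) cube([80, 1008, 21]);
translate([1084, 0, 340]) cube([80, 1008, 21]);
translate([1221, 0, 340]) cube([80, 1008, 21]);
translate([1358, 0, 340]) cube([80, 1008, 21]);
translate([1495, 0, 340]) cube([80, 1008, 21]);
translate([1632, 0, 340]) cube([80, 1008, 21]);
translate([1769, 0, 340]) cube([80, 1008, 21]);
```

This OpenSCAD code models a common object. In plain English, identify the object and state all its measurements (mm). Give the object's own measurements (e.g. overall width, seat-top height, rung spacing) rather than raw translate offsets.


A bed frame 1987 mm long (x) by 1008 mm wide (y). Four 68×68 mm corner posts, 517 mm tall, at the corners of the footprint. Four rails of 23 mm thickness and 153 mm height run between adjacent posts with their undersides at z = 187 mm, their outer faces flush with the outside of the frame (the two x-running rails run between the posts' inner faces; the two y-running rails run between the posts' inner faces). 13 slats, each 80 mm wide (x) and 21 mm thick, lie across the top of the two x-running rails, running the full 1008 mm width of the frame in y; along x they sit between the end posts with a 57 mm gap after the −x posts and between neighbouring slats, leaving 70 mm before the +x posts.


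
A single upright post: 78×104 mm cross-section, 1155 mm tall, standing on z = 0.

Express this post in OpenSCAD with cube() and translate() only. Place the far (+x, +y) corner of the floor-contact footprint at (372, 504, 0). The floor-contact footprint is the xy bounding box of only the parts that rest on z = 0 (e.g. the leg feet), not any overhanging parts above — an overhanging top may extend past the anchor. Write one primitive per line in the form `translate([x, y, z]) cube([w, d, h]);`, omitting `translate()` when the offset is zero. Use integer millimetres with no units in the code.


translate([294, 400, 0]) cube([78, 104, 1155]);


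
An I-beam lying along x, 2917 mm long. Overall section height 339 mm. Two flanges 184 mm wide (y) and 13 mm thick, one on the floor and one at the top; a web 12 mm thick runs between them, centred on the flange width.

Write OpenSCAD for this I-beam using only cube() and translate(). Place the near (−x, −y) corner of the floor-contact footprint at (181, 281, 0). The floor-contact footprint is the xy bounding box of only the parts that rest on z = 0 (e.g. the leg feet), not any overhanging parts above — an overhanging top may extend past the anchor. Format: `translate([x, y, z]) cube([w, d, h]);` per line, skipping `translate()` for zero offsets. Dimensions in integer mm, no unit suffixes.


translate([181, 281, 0]) cube([2917, 184, 13]);
translate([181, 367, 13]) cube([2917, 12, 313]);
translate([181, 281, 326]) cube([2917, 184, 13]);


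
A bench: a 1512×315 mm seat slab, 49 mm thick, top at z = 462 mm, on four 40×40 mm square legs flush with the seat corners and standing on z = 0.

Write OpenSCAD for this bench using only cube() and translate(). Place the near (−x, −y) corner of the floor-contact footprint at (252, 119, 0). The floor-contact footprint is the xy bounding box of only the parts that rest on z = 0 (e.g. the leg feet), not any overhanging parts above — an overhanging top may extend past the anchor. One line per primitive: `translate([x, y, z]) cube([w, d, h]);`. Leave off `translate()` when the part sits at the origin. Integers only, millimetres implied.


translate([252, 119, 413]) cube([1512, 315, 49]);
translate([252, 119, 0]) cube([40, 40, 413]);
translate([252, 394, 0]) cube([40, 40, 413]);
translate([1724, 119, 0]) cube([40, 40, 413]);
translate([1724, 394, 0]) cube([40, 40, 413]);


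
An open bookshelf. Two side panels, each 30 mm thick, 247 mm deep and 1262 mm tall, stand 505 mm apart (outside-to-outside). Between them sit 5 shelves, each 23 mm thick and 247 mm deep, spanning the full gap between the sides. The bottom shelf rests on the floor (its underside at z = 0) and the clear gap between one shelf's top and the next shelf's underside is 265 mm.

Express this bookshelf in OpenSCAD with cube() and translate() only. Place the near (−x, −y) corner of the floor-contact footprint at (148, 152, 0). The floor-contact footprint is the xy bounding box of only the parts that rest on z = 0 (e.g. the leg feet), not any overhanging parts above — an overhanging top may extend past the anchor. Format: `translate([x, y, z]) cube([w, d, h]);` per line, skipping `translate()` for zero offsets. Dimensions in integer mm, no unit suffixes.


translate([148, 152, 0]) cube([30, 247, 1262]);
translate([623, 152, 0]) cube([30, 247, 1262]);
translate([178, 152, 0]) cube([445, 247, 23]);
translate([178, 152, 288]) cube([445, 247, 23]);
translate([178, 152, 576]) cube([445, 247, 23]);
translate([178, 152, 864]) cube([445, 247, 23]);
translate([178, 152, 1152]) cube([445, 247, 23]);


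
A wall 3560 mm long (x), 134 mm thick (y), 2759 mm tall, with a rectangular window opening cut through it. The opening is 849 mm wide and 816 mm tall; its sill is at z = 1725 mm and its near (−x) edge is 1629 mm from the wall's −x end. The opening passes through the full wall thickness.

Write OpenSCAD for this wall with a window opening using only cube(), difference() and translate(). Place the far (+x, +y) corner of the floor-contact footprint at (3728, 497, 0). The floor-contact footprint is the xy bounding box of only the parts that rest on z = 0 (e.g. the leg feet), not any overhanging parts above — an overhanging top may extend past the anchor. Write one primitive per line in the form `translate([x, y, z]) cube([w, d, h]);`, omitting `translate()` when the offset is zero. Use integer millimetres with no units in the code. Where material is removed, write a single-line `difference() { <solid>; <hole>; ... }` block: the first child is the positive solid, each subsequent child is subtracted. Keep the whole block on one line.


difference() { translate([168, 363, 0]) cube([3560, 134, 2759]); translate([1797, 363, 1725]) cube([849, 134, 816]); }


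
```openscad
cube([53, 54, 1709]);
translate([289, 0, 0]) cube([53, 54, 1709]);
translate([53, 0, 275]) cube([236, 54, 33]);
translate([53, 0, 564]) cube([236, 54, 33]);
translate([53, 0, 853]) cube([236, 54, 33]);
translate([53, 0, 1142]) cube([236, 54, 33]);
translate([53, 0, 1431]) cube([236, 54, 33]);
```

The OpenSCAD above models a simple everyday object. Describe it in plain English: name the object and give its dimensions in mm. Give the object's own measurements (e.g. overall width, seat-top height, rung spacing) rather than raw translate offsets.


A straight ladder. Two 53×54 mm vertical rails, 1709 mm tall, stand 342 mm apart (outside-to-outside) with their front faces coplanar on the −y side. 5 rungs, each 54 mm deep and 33 mm tall, span between the inner faces of the rails, front faces flush with the rails. The lowest rung's underside is at z = 275 mm and rungs are spaced 289 mm apart (underside to underside).


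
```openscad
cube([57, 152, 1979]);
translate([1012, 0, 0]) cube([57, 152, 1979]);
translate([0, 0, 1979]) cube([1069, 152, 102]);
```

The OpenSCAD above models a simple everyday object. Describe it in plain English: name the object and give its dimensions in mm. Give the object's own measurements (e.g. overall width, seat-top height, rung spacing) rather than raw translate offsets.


A door frame. The clear opening is 955 mm wide and 1979 mm high. Two 57 mm wide jambs, 152 mm deep, stand either side of the opening from the floor to the top of the opening. A 102 mm thick head sits across the top of both jambs, spanning the full outside width of the frame.


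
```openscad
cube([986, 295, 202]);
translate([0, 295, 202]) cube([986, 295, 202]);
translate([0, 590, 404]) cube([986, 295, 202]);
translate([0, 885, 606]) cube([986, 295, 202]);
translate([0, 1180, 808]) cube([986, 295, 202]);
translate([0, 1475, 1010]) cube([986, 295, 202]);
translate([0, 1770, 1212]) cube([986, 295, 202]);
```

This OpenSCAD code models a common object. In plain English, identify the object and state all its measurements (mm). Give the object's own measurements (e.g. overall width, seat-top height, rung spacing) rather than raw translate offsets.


A straight staircase of 7 solid steps. Each step is 986 mm wide (x), 295 mm deep (y, the going) and 202 mm tall (the rise). The first step rests on the floor; each subsequent step sits one going further in +y and one rise higher in +z, directly behind and above the previous step with no overlap.


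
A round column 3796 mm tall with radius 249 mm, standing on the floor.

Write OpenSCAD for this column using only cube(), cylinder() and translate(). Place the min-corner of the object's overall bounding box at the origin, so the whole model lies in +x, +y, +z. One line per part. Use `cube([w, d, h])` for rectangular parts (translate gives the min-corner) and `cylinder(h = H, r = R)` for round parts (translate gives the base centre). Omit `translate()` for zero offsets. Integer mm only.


translate([249, 249, 0]) cylinder(h = 3796, r = 249);


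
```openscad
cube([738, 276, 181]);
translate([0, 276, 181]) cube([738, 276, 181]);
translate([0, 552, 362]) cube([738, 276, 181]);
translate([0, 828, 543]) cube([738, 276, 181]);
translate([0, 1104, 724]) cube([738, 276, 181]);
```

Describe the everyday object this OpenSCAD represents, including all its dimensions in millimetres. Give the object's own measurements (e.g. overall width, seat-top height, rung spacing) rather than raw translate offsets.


A straight staircase of 5 solid steps. Each step is 738 mm wide (x), 276 mm deep (y, the going) and 181 mm tall (the rise). The first step rests on the floor; each subsequent step sits one going further in +y and one rise higher in +z, directly behind and above the previous step with no overlap.


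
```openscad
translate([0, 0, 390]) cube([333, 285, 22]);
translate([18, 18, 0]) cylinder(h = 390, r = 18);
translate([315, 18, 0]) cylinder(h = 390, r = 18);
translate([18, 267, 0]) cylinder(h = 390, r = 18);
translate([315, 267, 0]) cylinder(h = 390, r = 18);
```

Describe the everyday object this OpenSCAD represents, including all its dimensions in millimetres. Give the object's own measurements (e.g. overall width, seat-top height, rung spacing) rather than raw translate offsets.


A simple wooden stool: a rectangular seat 333 mm (x) by 285 mm (y), 22 mm thick, top face at z = 412 mm, on four round legs, each 36 mm in diameter. The legs rest on z = 0, each leg's axis is inset half a diameter from the nearest pair of seat edges (so the leg's bounding box is flush with the corner).


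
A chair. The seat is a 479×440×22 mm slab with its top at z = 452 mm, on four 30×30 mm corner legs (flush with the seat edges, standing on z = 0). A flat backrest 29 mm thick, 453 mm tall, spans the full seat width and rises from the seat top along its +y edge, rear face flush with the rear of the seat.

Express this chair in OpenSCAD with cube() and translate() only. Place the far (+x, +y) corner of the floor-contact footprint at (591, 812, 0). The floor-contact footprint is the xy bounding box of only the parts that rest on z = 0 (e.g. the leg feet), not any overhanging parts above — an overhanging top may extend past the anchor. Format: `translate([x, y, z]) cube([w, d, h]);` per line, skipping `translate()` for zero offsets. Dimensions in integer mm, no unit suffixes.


translate([112, 372, 430]) cube([479, 440, 22]);
translate([112, 372, 0]) cube([30, 30, 430]);
translate([561, 372, 0]) cube([30, 30, 430]);
translate([112, 782, 0]) cube([30, 30, 430]);
translate([561, 782, 0]) cube([30, 30, 430]);
translate([112, 783, 452]) cube([479, 29, 453]);


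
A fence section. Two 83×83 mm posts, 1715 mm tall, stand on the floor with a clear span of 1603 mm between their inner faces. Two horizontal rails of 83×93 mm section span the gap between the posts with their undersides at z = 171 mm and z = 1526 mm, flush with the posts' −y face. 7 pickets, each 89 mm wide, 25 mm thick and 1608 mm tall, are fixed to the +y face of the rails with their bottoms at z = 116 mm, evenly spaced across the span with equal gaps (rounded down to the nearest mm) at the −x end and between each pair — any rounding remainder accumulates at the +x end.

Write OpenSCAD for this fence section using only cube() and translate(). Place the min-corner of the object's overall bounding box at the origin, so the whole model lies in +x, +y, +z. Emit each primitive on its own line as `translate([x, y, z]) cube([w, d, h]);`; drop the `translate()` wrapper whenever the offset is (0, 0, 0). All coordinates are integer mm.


cube([83, 83, 1715]);
translate([1686, 0, 0]) cube([83, 83, 1715]);
translate([83, 0, 171]) cube([1603, 83, 93]);
translate([83, 0, 1526]) cube([1603, 83, 93]);
translate([205, 83, 116]) cube([89, 25, 1608]);
translate([416, 83, 116]) cube([89, 25, 1608]);
translate([627, 83, 116]) cube([89, 25, 1608]);
translate([838, 83, 116]) cube([89, 25, 1608]);
translate([1049, 83, 116]) cube([89, 25, 1608]);
translate([1260, 83, 116]) cube([89, 25, 1608]);
translate([1471, 83, 116]) cube([89, 25, 1608]);


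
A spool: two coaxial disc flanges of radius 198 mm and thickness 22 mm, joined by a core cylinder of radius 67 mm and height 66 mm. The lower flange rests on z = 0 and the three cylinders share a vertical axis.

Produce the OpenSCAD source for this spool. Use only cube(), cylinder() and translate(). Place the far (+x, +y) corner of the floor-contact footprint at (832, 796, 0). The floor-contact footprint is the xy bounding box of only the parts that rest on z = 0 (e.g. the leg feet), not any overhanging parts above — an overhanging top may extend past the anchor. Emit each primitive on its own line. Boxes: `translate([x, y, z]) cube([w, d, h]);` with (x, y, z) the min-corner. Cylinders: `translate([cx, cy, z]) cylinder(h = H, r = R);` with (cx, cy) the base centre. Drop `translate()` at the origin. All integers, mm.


translate([634, 598, 0]) cylinder(h = 22, r = 198);
translate([634, 598, 22]) cylinder(h = 66, r = 67);
translate([634, 598, 88]) cylinder(h = 22, r = 198);


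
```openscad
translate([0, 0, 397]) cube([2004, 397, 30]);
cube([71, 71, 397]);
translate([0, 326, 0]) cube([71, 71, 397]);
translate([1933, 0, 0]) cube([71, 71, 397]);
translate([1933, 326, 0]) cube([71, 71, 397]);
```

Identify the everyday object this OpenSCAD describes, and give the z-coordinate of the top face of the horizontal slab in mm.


A bench. The seat-top height is 427 mm.

A long slab on four corner posts — a bench. The slab sits at z = 397 with thickness 30, so the top is 397 + 30 = 427 mm.


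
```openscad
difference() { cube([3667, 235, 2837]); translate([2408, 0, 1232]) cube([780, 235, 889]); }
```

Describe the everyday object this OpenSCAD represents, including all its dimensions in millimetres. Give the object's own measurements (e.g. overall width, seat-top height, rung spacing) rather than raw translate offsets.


A wall 3667 mm long (x), 235 mm thick (y), 2837 mm tall, with a rectangular window opening cut through it. The opening is 780 mm wide and 889 mm tall; its sill is at z = 1232 mm and its near (−x) edge is 2408 mm from the wall's −x end. The opening passes through the full wall thickness.


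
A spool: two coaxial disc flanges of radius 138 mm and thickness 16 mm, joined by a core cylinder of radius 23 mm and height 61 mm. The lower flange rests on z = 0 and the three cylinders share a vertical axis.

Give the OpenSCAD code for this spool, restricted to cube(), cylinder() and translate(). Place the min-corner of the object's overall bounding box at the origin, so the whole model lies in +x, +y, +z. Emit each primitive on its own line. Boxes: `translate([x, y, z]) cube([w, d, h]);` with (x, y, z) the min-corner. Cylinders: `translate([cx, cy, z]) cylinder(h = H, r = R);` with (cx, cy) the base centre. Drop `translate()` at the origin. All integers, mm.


translate([138, 138, 0]) cylinder(h = 16, r = 138);
translate([138, 138, 16]) cylinder(h = 61, r = 23);
translate([138, 138, 77]) cylinder(h = 16, r = 138);


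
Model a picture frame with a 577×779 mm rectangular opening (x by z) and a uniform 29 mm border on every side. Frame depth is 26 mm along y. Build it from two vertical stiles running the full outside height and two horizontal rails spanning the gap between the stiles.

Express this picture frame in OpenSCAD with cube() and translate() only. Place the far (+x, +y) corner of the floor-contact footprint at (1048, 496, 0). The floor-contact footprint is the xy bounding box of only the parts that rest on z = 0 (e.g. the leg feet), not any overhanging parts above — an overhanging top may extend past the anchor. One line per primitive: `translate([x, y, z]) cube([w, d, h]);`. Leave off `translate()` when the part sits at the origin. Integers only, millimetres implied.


translate([413, 470, 0]) cube([29, 26, 837]);
translate([1019, 470, 0]) cube([29, 26, 837]);
translate([442, 470, 0]) cube([577, 26, 29]);
translate([442, 470, 808]) cube([577, 26, 29]);


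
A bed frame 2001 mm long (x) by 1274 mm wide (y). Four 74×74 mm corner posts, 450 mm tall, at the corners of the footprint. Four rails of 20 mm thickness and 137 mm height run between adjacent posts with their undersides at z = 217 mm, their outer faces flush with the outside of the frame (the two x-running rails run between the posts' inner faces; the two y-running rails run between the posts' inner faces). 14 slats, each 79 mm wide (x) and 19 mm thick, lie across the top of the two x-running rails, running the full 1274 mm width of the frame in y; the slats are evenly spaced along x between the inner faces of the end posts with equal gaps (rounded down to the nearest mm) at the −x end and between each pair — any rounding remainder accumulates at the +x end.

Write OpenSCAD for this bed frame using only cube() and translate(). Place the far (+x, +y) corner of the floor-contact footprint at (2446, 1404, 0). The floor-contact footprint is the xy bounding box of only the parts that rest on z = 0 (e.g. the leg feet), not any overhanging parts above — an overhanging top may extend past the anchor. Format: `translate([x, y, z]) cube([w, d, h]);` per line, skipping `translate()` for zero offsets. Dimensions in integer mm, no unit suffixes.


// slat z = rail_z + rail_h = 217 + 137 = 354
// slat gap = ⌊(1853 − 14·79) / 15⌋ = 49
translate([445, 130, 0]) cube([74, 74, 450]);
translate([445, 1330, 0]) cube([74, 74, 450]);
translate([2372, 130, 0]) cube([74, 74, 450]);
translate([2372, 1330, 0]) cube([74, 74, 450]);
translate([519, 130, 217]) cube([1853, 20, 137]);
translate([519, 1384, 217]) cube([1853, 20, 137]);
translate([445, 204, 217]) cube([20, 1126, 137]);
translate([2426, 204, 217]) cube([20, 1126, 137]);
translate([568, 130, 354]) cube([79, 1274, 19]);
translate([696, 130, 354]) cube([79, 1274, 19]);
translate([824, 130, 354]) cube([79, 1274, 19]);
translate([952, 130, 354]) cube([79, 1274, 19]);
translate([1080, 130, 354]) cube([79, 1274, 19]);
translate([1208, 130, 354]) cube([79, 1274, 19]);
translate([1336, 130, 354]) cube([79, 1274, 19]);
translate([1464, 130, 354]) cube([79, 1274, 19]);
translate([1592, 130, 354]) cube([79, 1274, 19]);
translate([1720, 130, 354]) cube([79, 1274, 19]);
translate([1848, 130, 354]) cube([79, 1274, 19]);
translate([1976, 130, 354]) cube([79, 1274, 19]);
translate([2104, 130, 354]) cube([79, 1274, 19]);
translate([2232, 130, 354]) cube([79, 1274, 19]);


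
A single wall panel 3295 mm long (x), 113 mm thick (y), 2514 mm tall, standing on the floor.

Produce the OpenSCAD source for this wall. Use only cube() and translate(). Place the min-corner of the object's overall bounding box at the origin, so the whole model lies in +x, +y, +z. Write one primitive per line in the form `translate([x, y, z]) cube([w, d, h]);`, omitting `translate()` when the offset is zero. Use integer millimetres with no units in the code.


cube([3295, 113, 2514]);
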